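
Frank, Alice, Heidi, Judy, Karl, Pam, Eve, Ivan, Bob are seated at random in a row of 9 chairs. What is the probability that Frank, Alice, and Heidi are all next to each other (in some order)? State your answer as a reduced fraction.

1/12

There are 9! = 362880 arrangements.
Treat the three as one block: 7! placements × 3! orders within the block = 5040·6 = 30240.
Probability = 30240/362880 = 1/12.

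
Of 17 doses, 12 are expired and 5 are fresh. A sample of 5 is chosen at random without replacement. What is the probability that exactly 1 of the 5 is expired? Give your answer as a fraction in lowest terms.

15/1547

The sample space is all 5-subsets of the 17: C(17,5) = 6188.
Selections with exactly 1 expired: choose 1 of the 12 expired and 4 of the 5 fresh, C(12,1)·C(5,4) = 12·5 = 60.
Probability = 60/6188 = 15/1547.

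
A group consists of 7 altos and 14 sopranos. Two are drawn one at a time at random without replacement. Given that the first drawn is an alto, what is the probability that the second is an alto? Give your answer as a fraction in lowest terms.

3/10

After removing one alto, 20 remain: 6 altos and 14 sopranos.
So the probability the next is an alto is 6/20 = 3/10.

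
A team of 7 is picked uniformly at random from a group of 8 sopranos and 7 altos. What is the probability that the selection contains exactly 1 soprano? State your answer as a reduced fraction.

56/6435

The sample space is all 7-subsets of the 15: C(15,7) = 6435.
Selections with exactly 1 soprano: choose 1 of the 8 sopranos and 6 of the 7 altos, C(8,1)·C(7,6) = 8·7 = 56.
Probability = 56/6435.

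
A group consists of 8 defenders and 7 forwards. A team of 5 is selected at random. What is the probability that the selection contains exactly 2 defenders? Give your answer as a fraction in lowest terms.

Total number of selections: C(15,5) = 3003.
Selections with exactly 2 defenders: choose 2 of the 8 defenders and 3 of the 7 forwards, C(8,2)·C(7,3) = 28·35 = 980.
Probability = 980/3003 = 140/429.

140/429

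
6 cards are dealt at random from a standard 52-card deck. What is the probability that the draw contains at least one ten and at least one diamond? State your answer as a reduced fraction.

There are C(52,6) = 20358520 possible draws.
By inclusion-exclusion on the complements, draws missing all tens or all diamonds: C(48,6) + C(39,6) − C(36,6) = 12271512 + 3262623 − 1947792 = 13586343.
So draws with at least one of each: 20358520 − 13586343 = 6772177, probability 6772177/20358520.

6772177/20358520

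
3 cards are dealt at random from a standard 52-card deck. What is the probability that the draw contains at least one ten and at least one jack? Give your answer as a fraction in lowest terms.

There are C(52,3) = 22100 possible draws.
By inclusion-exclusion on the complements, draws missing all tens or all jacks: C(48,3) + C(48,3) − C(44,3) = 17296 + 17296 − 13244 = 21348.
So draws with at least one of each: 22100 − 21348 = 752, probability 752/22100 = 188/5525.

188/5525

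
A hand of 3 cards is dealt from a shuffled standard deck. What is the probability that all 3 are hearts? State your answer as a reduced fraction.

There are C(52,3) = 22100 possible 3-card hands.
Hands that are all hearts: C(13,3) = 286.
Probability = 286/22100 = 11/850.

11/850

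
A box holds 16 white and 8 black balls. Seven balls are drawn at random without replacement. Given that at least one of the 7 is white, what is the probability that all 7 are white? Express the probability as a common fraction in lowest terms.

715/21631

Work in counts. Selections with at least one white: C(24,7) − C(8,7) = 346104 − 8 = 346096.
Of those, selections where all 7 are white: C(16,7) = 11440.
Conditional probability = 11440/346096 = 715/21631.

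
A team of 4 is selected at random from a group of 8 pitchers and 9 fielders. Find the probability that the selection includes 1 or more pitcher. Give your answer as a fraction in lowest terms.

Total selections: C(17,4) = 2380.
Favorable selections (1 or more pitcher): C(8,1)·C(9,3) + C(8,2)·C(9,2) + C(8,3)·C(9,1) + C(8,4)·C(9,0) = 672 + 1008 + 504 + 70 = 2254.
Probability = 2254/2380 = 161/170.

161/170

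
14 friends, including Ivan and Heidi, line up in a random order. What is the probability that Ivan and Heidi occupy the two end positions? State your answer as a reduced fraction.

There are 14! = 87178291200 arrangements.
Place Ivan and Heidi at the ends in 2 ways, arrange the remaining 12 in 12! = 479001600 ways: 2·479001600 = 958003200.
Probability = 958003200/87178291200 = 1/91.

1/91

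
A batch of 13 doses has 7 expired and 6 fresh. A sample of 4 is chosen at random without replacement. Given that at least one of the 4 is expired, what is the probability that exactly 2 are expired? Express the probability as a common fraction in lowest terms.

Work in counts. Selections with at least one expired: C(13,4) − C(6,4) = 715 − 15 = 700.
Of those, selections where exactly 2 are expired: C(7,2)·C(6,2) = 21·15 = 315.
Conditional probability = 315/700 = 9/20.

9/20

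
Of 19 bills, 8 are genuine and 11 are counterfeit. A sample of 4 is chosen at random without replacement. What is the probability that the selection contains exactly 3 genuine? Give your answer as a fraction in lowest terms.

154/969

Total number of selections: C(19,4) = 3876.
Selections with exactly 3 genuine: choose 3 of the 8 genuine and 1 of the 11 counterfeit, C(8,3)·C(11,1) = 56·11 = 616.
Probability = 616/3876 = 154/969.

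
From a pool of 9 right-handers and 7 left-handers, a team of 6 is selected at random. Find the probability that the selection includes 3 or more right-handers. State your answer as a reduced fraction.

9/11

There are C(16,6) = 8008 ways to choose the 6.
Favorable selections (3 or more right-handers): C(9,3)·C(7,3) + C(9,4)·C(7,2) + C(9,5)·C(7,1) + C(9,6)·C(7,0) = 2940 + 2646 + 882 + 84 = 6552.
Probability = 6552/8008 = 9/11.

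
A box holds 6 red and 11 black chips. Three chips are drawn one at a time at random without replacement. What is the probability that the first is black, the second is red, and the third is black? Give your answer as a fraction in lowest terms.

Multiply the conditional probabilities at each draw: 11/17 · 6/16 · 10/15 = 660/4080 = 11/68.

11/68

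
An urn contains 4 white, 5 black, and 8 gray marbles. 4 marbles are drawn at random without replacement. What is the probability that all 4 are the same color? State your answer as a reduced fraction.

There are C(17,4) = 2380 ways to draw 4 marbles.
All same color: C(4,4) + C(5,4) + C(8,4) = 1 + 5 + 70 = 76.
Probability = 76/2380 = 19/595.

19/595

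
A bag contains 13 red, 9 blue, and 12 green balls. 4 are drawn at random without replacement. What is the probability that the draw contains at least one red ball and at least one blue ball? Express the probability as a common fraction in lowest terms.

There are C(34,4) = 46376 possible draws.
By inclusion-exclusion on the complements, draws missing all red or all blue: C(21,4) + C(25,4) − C(12,4) = 5985 + 12650 − 495 = 18140.
So draws with at least one of each: 46376 − 18140 = 28236, probability 28236/46376 = 7059/11594.

7059/11594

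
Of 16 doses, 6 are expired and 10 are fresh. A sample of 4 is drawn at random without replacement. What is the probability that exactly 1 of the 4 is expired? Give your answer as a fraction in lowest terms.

36/91

There are C(16,4) = 1820 ways to choose 4 from 16.
Selections with exactly 1 expired: choose 1 of the 6 expired and 3 of the 10 fresh, C(6,1)·C(10,3) = 6·120 = 720.
Probability = 720/1820 = 36/91.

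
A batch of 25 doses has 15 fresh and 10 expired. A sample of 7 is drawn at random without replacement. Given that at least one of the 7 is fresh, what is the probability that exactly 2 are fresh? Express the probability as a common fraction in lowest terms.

Work in counts. Selections with at least one fresh: C(25,7) − C(10,7) = 480700 − 120 = 480580.
Of those, selections where exactly 2 are fresh: C(15,2)·C(10,5) = 105·252 = 26460.
Conditional probability = 26460/480580 = 1323/24029.

1323/24029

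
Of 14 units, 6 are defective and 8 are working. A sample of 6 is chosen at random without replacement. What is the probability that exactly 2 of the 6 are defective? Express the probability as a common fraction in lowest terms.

50/143

The sample space is all 6-subsets of the 14: C(14,6) = 3003.
Selections with exactly 2 defective: choose 2 of the 6 defective and 4 of the 8 working, C(6,2)·C(8,4) = 15·70 = 1050.
Probability = 1050/3003 = 50/143.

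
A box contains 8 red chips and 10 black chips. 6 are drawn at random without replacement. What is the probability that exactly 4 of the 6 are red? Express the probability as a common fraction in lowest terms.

75/442

The sample space is all 6-subsets of the 18: C(18,6) = 18564.
Selections with exactly 4 red: choose 4 of the 8 red and 2 of the 10 black, C(8,4)·C(10,2) = 70·45 = 3150.
Probability = 3150/18564 = 75/442.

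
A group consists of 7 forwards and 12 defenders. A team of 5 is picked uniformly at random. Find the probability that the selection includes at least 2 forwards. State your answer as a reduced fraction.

There are C(19,5) = 11628 ways to choose the 5.
Count the complement (fewer than 2 forwards): C(7,0)·C(12,5) + C(7,1)·C(12,4) = 792 + 3465 = 4257.
Probability = 1 − 4257/11628 = 7371/11628 = 819/1292.

819/1292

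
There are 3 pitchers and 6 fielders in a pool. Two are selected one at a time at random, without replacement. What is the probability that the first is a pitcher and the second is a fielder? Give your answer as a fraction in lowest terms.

Multiply the conditional probabilities at each draw: 3/9 · 6/8 = 18/72 = 1/4.

1/4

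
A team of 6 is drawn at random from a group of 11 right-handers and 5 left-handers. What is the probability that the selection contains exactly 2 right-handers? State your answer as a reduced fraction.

25/728

Total number of selections: C(16,6) = 8008.
Selections with exactly 2 right-handers: choose 2 of the 11 right-handers and 4 of the 5 left-handers, C(11,2)·C(5,4) = 55·5 = 275.
Probability = 275/8008 = 25/728.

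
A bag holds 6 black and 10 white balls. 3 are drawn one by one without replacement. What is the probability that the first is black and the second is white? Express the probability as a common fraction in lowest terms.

Multiply the conditional probabilities at each draw: 6/16 · 10/15 = 60/240 = 1/4.

1/4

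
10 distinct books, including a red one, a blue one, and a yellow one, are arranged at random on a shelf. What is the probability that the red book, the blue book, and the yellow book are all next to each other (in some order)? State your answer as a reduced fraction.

There are 10! = 3628800 arrangements.
Treat the three as one block: 8! placements × 3! orders within the block = 40320·6 = 241920.
Probability = 241920/3628800 = 1/15.

1/15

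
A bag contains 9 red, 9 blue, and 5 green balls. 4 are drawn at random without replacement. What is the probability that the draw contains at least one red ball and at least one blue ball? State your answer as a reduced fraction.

6858/8855

There are C(23,4) = 8855 possible draws.
By inclusion-exclusion on the complements, draws missing all red or all blue: C(14,4) + C(14,4) − C(5,4) = 1001 + 1001 − 5 = 1997.
So draws with at least one of each: 8855 − 1997 = 6858, probability 6858/8855.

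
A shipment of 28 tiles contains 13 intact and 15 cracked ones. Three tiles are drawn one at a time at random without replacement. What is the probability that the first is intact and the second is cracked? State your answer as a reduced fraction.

65/252

Multiply the conditional probabilities at each draw: 13/28 · 15/27 = 195/756 = 65/252.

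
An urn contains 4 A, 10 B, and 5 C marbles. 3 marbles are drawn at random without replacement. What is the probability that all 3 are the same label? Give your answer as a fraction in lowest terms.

There are C(19,3) = 969 ways to draw 3 marbles.
All same label: C(4,3) + C(10,3) + C(5,3) = 4 + 120 + 10 = 134.
Probability = 134/969.

134/969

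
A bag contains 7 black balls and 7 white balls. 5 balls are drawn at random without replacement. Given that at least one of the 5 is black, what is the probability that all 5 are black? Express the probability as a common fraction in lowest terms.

Work in counts. Selections with at least one black: C(14,5) − C(7,5) = 2002 − 21 = 1981.
Of those, selections where all 5 are black: C(7,5) = 21.
Conditional probability = 21/1981 = 3/283.

3/283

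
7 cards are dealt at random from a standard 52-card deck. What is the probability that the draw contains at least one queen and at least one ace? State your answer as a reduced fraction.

There are C(52,7) = 133784560 possible draws.
By inclusion-exclusion on the complements, draws missing all queens or all aces: C(48,7) + C(48,7) − C(44,7) = 73629072 + 73629072 − 38320568 = 108937576.
So draws with at least one of each: 133784560 − 108937576 = 24846984, probability 24846984/133784560 = 3105873/16723070.

3105873/16723070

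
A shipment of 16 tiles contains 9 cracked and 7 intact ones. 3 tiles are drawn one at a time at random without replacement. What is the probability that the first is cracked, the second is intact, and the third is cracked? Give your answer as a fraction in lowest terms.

Multiply the conditional probabilities at each draw: 9/16 · 7/15 · 8/14 = 504/3360 = 3/20.

3/20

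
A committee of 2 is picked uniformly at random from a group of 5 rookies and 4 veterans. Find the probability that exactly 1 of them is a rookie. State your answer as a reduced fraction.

There are C(9,2) = 36 ways to choose 2 from 9.
Selections with exactly 1 rookie: choose 1 of the 5 rookies and 1 of the 4 veterans, C(5,1)·C(4,1) = 5·4 = 20.
Probability = 20/36 = 5/9.

5/9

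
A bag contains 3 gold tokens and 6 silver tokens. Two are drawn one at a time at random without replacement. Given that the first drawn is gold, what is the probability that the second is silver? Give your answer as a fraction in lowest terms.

After removing one gold, 8 remain: 2 gold and 6 silver.
So the probability the next is silver is 6/8 = 3/4.

3/4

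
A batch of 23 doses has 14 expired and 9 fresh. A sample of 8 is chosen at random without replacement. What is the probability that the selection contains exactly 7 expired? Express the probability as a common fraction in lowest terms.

468/7429

There are C(23,8) = 490314 ways to choose 8 from 23.
Selections with exactly 7 expired: choose 7 of the 14 expired and 1 of the 9 fresh, C(14,7)·C(9,1) = 3432·9 = 30888.
Probability = 30888/490314 = 468/7429.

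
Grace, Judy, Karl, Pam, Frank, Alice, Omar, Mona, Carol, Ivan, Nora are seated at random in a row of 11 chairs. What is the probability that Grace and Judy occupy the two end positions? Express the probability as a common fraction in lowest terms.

There are 11! = 39916800 arrangements.
Place Grace and Judy at the ends in 2 ways, arrange the remaining 9 in 9! = 362880 ways: 2·362880 = 725760.
Probability = 725760/39916800 = 1/55.

1/55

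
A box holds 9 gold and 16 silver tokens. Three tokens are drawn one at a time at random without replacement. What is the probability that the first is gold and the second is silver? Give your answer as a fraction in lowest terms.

6/25

Multiply the conditional probabilities at each draw: 9/25 · 16/24 = 144/600 = 6/25.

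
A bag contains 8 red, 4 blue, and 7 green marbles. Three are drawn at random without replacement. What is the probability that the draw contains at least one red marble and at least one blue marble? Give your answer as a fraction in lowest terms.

128/323

There are C(19,3) = 969 possible draws.
By inclusion-exclusion on the complements, draws missing all red or all blue: C(11,3) + C(15,3) − C(7,3) = 165 + 455 − 35 = 585.
So draws with at least one of each: 969 − 585 = 384, probability 384/969 = 128/323.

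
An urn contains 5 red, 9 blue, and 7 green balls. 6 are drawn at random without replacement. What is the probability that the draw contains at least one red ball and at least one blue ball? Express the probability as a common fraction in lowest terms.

There are C(21,6) = 54264 possible draws.
By inclusion-exclusion on the complements, draws missing all red or all blue: C(16,6) + C(12,6) − C(7,6) = 8008 + 924 − 7 = 8925.
So draws with at least one of each: 54264 − 8925 = 45339, probability 45339/54264 = 127/152.

127/152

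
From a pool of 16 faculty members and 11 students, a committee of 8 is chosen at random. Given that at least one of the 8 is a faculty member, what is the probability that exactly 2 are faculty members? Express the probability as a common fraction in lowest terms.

24/961

Work in counts. Selections with at least one faculty member: C(27,8) − C(11,8) = 2220075 − 165 = 2219910.
Of those, selections where exactly 2 are faculty members: C(16,2)·C(11,6) = 120·462 = 55440.
Conditional probability = 55440/2219910 = 24/961.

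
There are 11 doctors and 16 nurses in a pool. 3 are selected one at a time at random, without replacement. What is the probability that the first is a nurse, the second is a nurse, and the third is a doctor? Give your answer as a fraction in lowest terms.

88/585

Multiply the conditional probabilities at each draw: 16/27 · 15/26 · 11/25 = 2640/17550 = 88/585.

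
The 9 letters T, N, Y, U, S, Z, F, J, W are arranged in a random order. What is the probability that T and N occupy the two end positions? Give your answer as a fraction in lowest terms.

1/36

There are 9! = 362880 arrangements.
Place T and N at the ends in 2 ways, arrange the remaining 7 in 7! = 5040 ways: 2·5040 = 10080.
Probability = 10080/362880 = 1/36.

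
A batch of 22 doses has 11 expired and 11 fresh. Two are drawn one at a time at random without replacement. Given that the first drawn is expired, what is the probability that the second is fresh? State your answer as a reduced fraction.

After removing one expired, 21 remain: 10 expired and 11 fresh.
So the probability the next is fresh is 11/21.

11/21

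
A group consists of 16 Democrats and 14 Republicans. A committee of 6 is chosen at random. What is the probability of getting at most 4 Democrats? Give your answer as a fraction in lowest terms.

There are C(30,6) = 593775 ways to choose the 6.
Count the complement (more than 4 Democrats): C(16,5)·C(14,1) + C(16,6)·C(14,0) = 61152 + 8008 = 69160.
Probability = 1 − 69160/593775 = 524615/593775 = 1153/1305.

1153/1305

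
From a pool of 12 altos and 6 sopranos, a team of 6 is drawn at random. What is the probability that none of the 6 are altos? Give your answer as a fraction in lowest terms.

1/18564

There are C(18,6) = 18564 possible selections.
Selections with no altos (all sopranos): C(6,6) = 1.
Probability = 1/18564.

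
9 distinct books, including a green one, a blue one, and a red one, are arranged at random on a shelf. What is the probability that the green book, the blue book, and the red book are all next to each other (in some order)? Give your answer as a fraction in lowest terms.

1/12

There are 9! = 362880 arrangements.
Treat the three as one block: 7! placements × 3! orders within the block = 5040·6 = 30240.
Probability = 30240/362880 = 1/12.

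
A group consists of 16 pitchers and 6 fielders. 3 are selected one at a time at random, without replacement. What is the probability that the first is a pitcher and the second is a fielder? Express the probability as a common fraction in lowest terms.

Multiply the conditional probabilities at each draw: 16/22 · 6/21 = 96/462 = 16/77.

16/77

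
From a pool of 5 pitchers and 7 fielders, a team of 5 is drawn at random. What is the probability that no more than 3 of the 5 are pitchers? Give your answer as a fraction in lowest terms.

21/22

There are C(12,5) = 792 ways to choose the 5.
Count the complement (more than 3 pitchers): C(5,4)·C(7,1) + C(5,5)·C(7,0) = 35 + 1 = 36.
Probability = 1 − 36/792 = 756/792 = 21/22.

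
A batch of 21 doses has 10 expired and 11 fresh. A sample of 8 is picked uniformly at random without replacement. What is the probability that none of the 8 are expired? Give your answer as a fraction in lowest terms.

There are C(21,8) = 203490 possible selections.
Selections with no expired (all fresh): C(11,8) = 165.
Probability = 165/203490 = 11/13566.

11/13566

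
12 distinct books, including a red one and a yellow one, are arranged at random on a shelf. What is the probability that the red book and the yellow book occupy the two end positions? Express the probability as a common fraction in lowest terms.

There are 12! = 479001600 arrangements.
Place the red book and the yellow book at the ends in 2 ways, arrange the remaining 10 in 10! = 3628800 ways: 2·3628800 = 7257600.
Probability = 7257600/479001600 = 1/66.

1/66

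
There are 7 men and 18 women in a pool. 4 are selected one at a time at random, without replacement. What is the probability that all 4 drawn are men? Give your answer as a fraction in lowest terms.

Multiply the conditional probabilities at each draw: 7/25 · 6/24 · 5/23 · 4/22 = 840/303600 = 7/2530.

7/2530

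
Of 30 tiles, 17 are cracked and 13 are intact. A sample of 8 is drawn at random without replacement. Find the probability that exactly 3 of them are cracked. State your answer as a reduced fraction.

1496/10005

Total number of selections: C(30,8) = 5852925.
Selections with exactly 3 cracked: choose 3 of the 17 cracked and 5 of the 13 intact, C(17,3)·C(13,5) = 680·1287 = 875160.
Probability = 875160/5852925 = 1496/10005.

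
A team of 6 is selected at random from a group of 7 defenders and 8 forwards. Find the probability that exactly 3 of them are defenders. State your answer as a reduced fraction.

Total number of selections: C(15,6) = 5005.
Selections with exactly 3 defenders: choose 3 of the 7 defenders and 3 of the 8 forwards, C(7,3)·C(8,3) = 35·56 = 1960.
Probability = 1960/5005 = 56/143.

56/143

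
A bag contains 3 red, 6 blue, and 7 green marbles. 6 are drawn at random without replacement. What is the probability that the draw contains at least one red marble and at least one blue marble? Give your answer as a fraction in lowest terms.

6089/8008

There are C(16,6) = 8008 possible draws.
By inclusion-exclusion on the complements, draws missing all red or all blue: C(13,6) + C(10,6) − C(7,6) = 1716 + 210 − 7 = 1919.
So draws with at least one of each: 8008 − 1919 = 6089, probability 6089/8008.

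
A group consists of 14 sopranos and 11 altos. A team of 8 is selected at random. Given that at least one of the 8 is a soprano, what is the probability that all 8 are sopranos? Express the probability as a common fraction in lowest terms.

Work in counts. Selections with at least one soprano: C(25,8) − C(11,8) = 1081575 − 165 = 1081410.
Of those, selections where all 8 are sopranos: C(14,8) = 3003.
Conditional probability = 3003/1081410 = 91/32770.

91/32770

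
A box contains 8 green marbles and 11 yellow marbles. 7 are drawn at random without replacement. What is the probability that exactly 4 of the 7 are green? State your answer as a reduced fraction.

1925/8398

Total number of selections: C(19,7) = 50388.
Selections with exactly 4 green: choose 4 of the 8 green and 3 of the 11 yellow, C(8,4)·C(11,3) = 70·165 = 11550.
Probability = 11550/50388 = 1925/8398.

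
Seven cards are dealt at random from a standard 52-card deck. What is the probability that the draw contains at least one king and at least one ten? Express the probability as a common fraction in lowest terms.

There are C(52,7) = 133784560 possible draws.
By inclusion-exclusion on the complements, draws missing all kings or all tens: C(48,7) + C(48,7) − C(44,7) = 73629072 + 73629072 − 38320568 = 108937576.
So draws with at least one of each: 133784560 − 108937576 = 24846984, probability 24846984/133784560 = 3105873/16723070.

3105873/16723070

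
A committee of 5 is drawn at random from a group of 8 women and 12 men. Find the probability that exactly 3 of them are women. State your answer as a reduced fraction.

77/323

Total number of selections: C(20,5) = 15504.
Selections with exactly 3 women: choose 3 of the 8 women and 2 of the 12 men, C(8,3)·C(12,2) = 56·66 = 3696.
Probability = 3696/15504 = 77/323.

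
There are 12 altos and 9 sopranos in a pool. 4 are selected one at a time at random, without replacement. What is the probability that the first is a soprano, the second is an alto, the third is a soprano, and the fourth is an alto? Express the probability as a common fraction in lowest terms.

Multiply the conditional probabilities at each draw: 9/21 · 12/20 · 8/19 · 11/18 = 9504/143640 = 44/665.

44/665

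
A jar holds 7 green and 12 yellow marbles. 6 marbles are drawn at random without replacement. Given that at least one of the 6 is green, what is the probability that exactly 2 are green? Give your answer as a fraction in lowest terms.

Work in counts. Selections with at least one green: C(19,6) − C(12,6) = 27132 − 924 = 26208.
Of those, selections where exactly 2 are green: C(7,2)·C(12,4) = 21·495 = 10395.
Conditional probability = 10395/26208 = 165/416.

165/416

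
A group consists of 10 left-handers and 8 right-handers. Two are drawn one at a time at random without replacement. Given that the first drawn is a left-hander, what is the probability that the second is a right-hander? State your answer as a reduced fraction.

After removing one left-hander, 17 remain: 9 left-handers and 8 right-handers.
So the probability the next is a right-hander is 8/17.

8/17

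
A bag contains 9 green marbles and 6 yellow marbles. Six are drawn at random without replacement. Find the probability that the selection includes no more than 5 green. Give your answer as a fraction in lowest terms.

703/715

There are C(15,6) = 5005 ways to choose the 6.
The complement is exactly 6 green: C(9,6)·C(6,0) = 84.
Probability = 1 − 84/5005 = 4921/5005 = 703/715.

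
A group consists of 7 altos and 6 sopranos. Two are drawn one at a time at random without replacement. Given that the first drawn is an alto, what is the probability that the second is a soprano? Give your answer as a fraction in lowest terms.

1/2

After removing one alto, 12 remain: 6 altos and 6 sopranos.
So the probability the next is a soprano is 6/12 = 1/2.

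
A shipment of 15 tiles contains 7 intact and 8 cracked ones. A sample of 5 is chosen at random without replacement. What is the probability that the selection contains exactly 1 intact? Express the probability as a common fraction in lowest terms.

70/429

The sample space is all 5-subsets of the 15: C(15,5) = 3003.
Selections with exactly 1 intact: choose 1 of the 7 intact and 4 of the 8 cracked, C(7,1)·C(8,4) = 7·70 = 490.
Probability = 490/3003 = 70/429.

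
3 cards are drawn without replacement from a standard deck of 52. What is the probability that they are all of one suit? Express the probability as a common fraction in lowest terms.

22/425

There are C(52,3) = 22100 possible 3-card hands.
Hands of one suit: 4 suits × C(13,3) = 4·286 = 1144.
Probability = 1144/22100 = 22/425.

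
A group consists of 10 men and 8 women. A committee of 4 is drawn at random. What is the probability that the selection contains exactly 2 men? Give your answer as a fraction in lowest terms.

7/17

The sample space is all 4-subsets of the 18: C(18,4) = 3060.
Selections with exactly 2 men: choose 2 of the 10 men and 2 of the 8 women, C(10,2)·C(8,2) = 45·28 = 1260.
Probability = 1260/3060 = 7/17.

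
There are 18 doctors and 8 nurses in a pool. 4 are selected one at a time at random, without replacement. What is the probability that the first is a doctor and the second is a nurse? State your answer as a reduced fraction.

72/325

Multiply the conditional probabilities at each draw: 18/26 · 8/25 = 144/650 = 72/325.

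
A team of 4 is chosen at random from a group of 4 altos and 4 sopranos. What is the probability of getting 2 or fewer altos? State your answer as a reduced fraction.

53/70

Total selections: C(8,4) = 70.
Count the complement (more than 2 altos): C(4,3)·C(4,1) + C(4,4)·C(4,0) = 16 + 1 = 17.
Probability = 1 − 17/70 = 53/70.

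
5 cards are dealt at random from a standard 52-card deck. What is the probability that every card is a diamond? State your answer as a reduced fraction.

There are C(52,5) = 2598960 possible 5-card hands.
Hands that are all diamonds: C(13,5) = 1287.
Probability = 1287/2598960 = 33/66640.

33/66640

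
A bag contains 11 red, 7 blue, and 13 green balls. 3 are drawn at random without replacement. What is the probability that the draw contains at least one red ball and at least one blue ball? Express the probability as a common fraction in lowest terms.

1617/4495

There are C(31,3) = 4495 possible draws.
By inclusion-exclusion on the complements, draws missing all red or all blue: C(20,3) + C(24,3) − C(13,3) = 1140 + 2024 − 286 = 2878.
So draws with at least one of each: 4495 − 2878 = 1617, probability 1617/4495.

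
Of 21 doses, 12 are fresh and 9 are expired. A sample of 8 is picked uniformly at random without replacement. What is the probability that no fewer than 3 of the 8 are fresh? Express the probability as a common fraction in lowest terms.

33/34

Total selections: C(21,8) = 203490.
Favorable selections (no fewer than 3 fresh): C(12,3)·C(9,5) + C(12,4)·C(9,4) + C(12,5)·C(9,3) + C(12,6)·C(9,2) + C(12,7)·C(9,1) + C(12,8)·C(9,0) = 27720 + 62370 + 66528 + 33264 + 7128 + 495 = 197505.
Probability = 197505/203490 = 33/34.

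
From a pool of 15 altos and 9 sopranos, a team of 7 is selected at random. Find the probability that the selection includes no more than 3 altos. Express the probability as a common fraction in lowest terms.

998/4807

There are C(24,7) = 346104 ways to choose the 7.
Favorable selections (no more than 3 altos): C(15,0)·C(9,7) + C(15,1)·C(9,6) + C(15,2)·C(9,5) + C(15,3)·C(9,4) = 36 + 1260 + 13230 + 57330 = 71856.
Probability = 71856/346104 = 998/4807.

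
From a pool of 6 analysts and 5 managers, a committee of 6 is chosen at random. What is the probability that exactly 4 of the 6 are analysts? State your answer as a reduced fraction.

The sample space is all 6-subsets of the 11: C(11,6) = 462.
Selections with exactly 4 analysts: choose 4 of the 6 analysts and 2 of the 5 managers, C(6,4)·C(5,2) = 15·10 = 150.
Probability = 150/462 = 25/77.

25/77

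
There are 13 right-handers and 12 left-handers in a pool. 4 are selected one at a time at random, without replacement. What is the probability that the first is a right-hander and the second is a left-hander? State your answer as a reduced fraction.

13/50

Multiply the conditional probabilities at each draw: 13/25 · 12/24 = 156/600 = 13/50.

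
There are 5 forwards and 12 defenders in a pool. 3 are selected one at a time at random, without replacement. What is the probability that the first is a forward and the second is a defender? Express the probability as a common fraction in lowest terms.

15/68

Multiply the conditional probabilities at each draw: 5/17 · 12/16 = 60/272 = 15/68.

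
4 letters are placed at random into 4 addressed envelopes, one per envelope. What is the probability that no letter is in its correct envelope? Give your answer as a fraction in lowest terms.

3/8

There are 4! = 24 assignments.
By inclusion-exclusion, assignments with no fixed points: C(4,0)·4! − C(4,1)·3! + C(4,2)·2! − C(4,3)·1! + C(4,4)·0! = 9.
Probability = 9/24 = 3/8.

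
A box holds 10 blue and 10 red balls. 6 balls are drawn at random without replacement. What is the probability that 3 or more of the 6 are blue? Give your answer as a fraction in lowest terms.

Total selections: C(20,6) = 38760.
Count the complement (fewer than 3 blue): C(10,0)·C(10,6) + C(10,1)·C(10,5) + C(10,2)·C(10,4) = 210 + 2520 + 9450 = 12180.
Probability = 1 − 12180/38760 = 26580/38760 = 443/646.

443/646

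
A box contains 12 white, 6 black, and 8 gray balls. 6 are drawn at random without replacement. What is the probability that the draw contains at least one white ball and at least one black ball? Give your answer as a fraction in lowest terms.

37699/46046

There are C(26,6) = 230230 possible draws.
By inclusion-exclusion on the complements, draws missing all white or all black: C(14,6) + C(20,6) − C(8,6) = 3003 + 38760 − 28 = 41735.
So draws with at least one of each: 230230 − 41735 = 188495, probability 188495/230230 = 37699/46046.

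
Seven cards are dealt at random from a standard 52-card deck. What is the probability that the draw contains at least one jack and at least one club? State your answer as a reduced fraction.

There are C(52,7) = 133784560 possible draws.
By inclusion-exclusion on the complements, draws missing all jacks or all clubs: C(48,7) + C(39,7) − C(36,7) = 73629072 + 15380937 − 8347680 = 80662329.
So draws with at least one of each: 133784560 − 80662329 = 53122231, probability 53122231/133784560.

53122231/133784560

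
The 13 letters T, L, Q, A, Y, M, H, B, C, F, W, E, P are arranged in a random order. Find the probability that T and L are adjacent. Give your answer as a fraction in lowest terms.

2/13

There are 13! = 6227020800 arrangements.
Treat T and L as a block: 12! arrangements of the blocks × 2 orders within the block = 2·479001600 = 958003200.
Probability = 958003200/6227020800 = 2/13.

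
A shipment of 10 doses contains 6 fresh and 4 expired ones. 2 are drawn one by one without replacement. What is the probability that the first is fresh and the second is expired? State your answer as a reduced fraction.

4/15

Multiply the conditional probabilities at each draw: 6/10 · 4/9 = 24/90 = 4/15.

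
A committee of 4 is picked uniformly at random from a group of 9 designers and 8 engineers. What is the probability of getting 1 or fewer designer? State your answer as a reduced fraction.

41/170

There are C(17,4) = 2380 ways to choose the 4.
Favorable selections (1 or fewer designer): C(9,0)·C(8,4) + C(9,1)·C(8,3) = 70 + 504 = 574.
Probability = 574/2380 = 41/170.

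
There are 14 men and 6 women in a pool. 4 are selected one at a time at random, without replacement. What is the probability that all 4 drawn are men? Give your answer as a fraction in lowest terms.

1001/4845

Multiply the conditional probabilities at each draw: 14/20 · 13/19 · 12/18 · 11/17 = 24024/116280 = 1001/4845.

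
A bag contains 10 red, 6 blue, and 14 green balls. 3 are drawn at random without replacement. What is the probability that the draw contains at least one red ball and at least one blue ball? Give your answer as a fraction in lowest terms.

There are C(30,3) = 4060 possible draws.
By inclusion-exclusion on the complements, draws missing all red or all blue: C(20,3) + C(24,3) − C(14,3) = 1140 + 2024 − 364 = 2800.
So draws with at least one of each: 4060 − 2800 = 1260, probability 1260/4060 = 9/29.

9/29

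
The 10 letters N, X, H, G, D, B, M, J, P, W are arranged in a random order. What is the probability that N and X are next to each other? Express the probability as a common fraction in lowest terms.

There are 10! = 3628800 arrangements.
Treat N and X as a block: 9! arrangements of the blocks × 2 orders within the block = 2·362880 = 725760.
Probability = 725760/3628800 = 1/5.

1/5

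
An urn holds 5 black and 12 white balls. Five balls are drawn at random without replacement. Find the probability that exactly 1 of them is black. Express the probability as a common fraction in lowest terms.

2475/6188

Total number of selections: C(17,5) = 6188.
Selections with exactly 1 black: choose 1 of the 5 black and 4 of the 12 white, C(5,1)·C(12,4) = 5·495 = 2475.
Probability = 2475/6188.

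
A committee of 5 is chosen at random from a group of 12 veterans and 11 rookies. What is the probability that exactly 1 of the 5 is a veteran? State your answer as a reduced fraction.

360/3059

The sample space is all 5-subsets of the 23: C(23,5) = 33649.
Selections with exactly 1 veteran: choose 1 of the 12 veterans and 4 of the 11 rookies, C(12,1)·C(11,4) = 12·330 = 3960.
Probability = 3960/33649 = 360/3059.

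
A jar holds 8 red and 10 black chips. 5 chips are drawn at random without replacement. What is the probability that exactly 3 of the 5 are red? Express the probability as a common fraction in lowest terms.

5/17

The sample space is all 5-subsets of the 18: C(18,5) = 8568.
Selections with exactly 3 red: choose 3 of the 8 red and 2 of the 10 black, C(8,3)·C(10,2) = 56·45 = 2520.
Probability = 2520/8568 = 5/17.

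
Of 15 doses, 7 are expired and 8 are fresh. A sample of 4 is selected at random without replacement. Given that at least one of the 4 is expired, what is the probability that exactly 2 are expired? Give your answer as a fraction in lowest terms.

84/185

Work in counts. Selections with at least one expired: C(15,4) − C(8,4) = 1365 − 70 = 1295.
Of those, selections where exactly 2 are expired: C(7,2)·C(8,2) = 21·28 = 588.
Conditional probability = 588/1295 = 84/185.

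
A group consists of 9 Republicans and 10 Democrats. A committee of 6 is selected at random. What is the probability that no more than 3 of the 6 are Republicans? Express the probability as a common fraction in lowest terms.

479/646

There are C(19,6) = 27132 ways to choose the 6.
Count the complement (more than 3 Republicans): C(9,4)·C(10,2) + C(9,5)·C(10,1) + C(9,6)·C(10,0) = 5670 + 1260 + 84 = 7014.
Probability = 1 − 7014/27132 = 20118/27132 = 479/646.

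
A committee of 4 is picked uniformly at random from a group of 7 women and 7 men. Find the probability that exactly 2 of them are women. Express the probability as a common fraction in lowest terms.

63/143

The sample space is all 4-subsets of the 14: C(14,4) = 1001.
Selections with exactly 2 women: choose 2 of the 7 women and 2 of the 7 men, C(7,2)·C(7,2) = 21·21 = 441.
Probability = 441/1001 = 63/143.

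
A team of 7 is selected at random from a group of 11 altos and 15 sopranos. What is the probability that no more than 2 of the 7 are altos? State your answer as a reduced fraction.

There are C(26,7) = 657800 ways to choose the 7.
Favorable selections (no more than 2 altos): C(11,0)·C(15,7) + C(11,1)·C(15,6) + C(11,2)·C(15,5) = 6435 + 55055 + 165165 = 226655.
Probability = 226655/657800 = 317/920.

317/920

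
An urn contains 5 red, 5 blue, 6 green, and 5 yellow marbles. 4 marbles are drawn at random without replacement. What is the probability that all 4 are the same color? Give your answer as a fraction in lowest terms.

2/399

There are C(21,4) = 5985 ways to draw 4 marbles.
All same color: C(5,4) + C(5,4) + C(6,4) + C(5,4) = 5 + 5 + 15 + 5 = 30.
Probability = 30/5985 = 2/399.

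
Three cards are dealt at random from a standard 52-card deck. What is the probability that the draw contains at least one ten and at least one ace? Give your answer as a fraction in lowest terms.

188/5525

There are C(52,3) = 22100 possible draws.
By inclusion-exclusion on the complements, draws missing all tens or all aces: C(48,3) + C(48,3) − C(44,3) = 17296 + 17296 − 13244 = 21348.
So draws with at least one of each: 22100 − 21348 = 752, probability 752/22100 = 188/5525.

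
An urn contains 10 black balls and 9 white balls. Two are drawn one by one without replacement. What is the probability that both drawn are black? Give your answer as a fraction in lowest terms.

Multiply the conditional probabilities at each draw: 10/19 · 9/18 = 90/342 = 5/19.

5/19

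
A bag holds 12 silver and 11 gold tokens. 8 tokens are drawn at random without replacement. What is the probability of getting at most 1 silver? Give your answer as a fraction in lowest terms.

There are C(23,8) = 490314 ways to choose the 8.
Favorable selections (at most 1 silver): C(12,0)·C(11,8) + C(12,1)·C(11,7) = 165 + 3960 = 4125.
Probability = 4125/490314 = 125/14858.

125/14858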